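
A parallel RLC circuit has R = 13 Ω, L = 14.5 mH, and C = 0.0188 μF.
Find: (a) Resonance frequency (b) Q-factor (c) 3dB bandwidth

Step 1 — Resonance: ω₀ = 1/√(LC) = 1/√(0.0145·1.88e-08) = 6.057e+04 rad/s.
Step 2 — f₀ = ω₀/(2π) = 9640 Hz.
Step 3 — Parallel Q: Q = R/(ω₀L) = 13/(6.057e+04·0.0145) = 0.0148.
Step 4 — Bandwidth: Δω = ω₀/Q = 4.092e+06 rad/s; BW = Δω/(2π) = 6.512e+05 Hz.

(a) f₀ = 9640 Hz  (b) Q = 0.0148  (c) BW = 6.512e+05 Hz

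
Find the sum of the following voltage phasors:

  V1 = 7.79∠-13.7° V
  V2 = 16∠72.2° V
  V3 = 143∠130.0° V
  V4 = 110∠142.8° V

Step 1 — Convert each phasor to rectangular form:
  V1 = 7.79·(cos(-13.7°) + j·sin(-13.7°)) = 7.568 - j1.845 V
  V2 = 16·(cos(72.2°) + j·sin(72.2°)) = 4.891 + j15.23 V
  V3 = 143·(cos(130.0°) + j·sin(130.0°)) = -91.92 + j109.5 V
  V4 = 110·(cos(142.8°) + j·sin(142.8°)) = -87.62 + j66.51 V
Step 2 — Sum components: V_total = -167.1 + j189.4 V.
Step 3 — Convert to polar: |V_total| = 252.6 V, ∠V_total = 131.4°.

V_total = 252.6∠131.4° V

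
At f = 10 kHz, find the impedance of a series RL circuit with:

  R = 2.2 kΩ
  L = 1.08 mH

Step 1 — Angular frequency: ω = 2π·f = 2π·1e+04 = 6.283e+04 rad/s.
Step 2 — Component impedances:
  R: Z = R = 2200 Ω
  L: Z = jωL = j·6.283e+04·0.00108 = 0 + j67.86 Ω
Step 3 — Series combination: Z_total = R + L = 2200 + j67.86 Ω = 2201∠1.8° Ω.

Z = 2200 + j67.86 Ω = 2201∠1.8° Ω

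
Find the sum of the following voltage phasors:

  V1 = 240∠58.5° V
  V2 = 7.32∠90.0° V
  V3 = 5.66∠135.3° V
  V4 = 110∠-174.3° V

Step 1 — Convert each phasor to rectangular form:
  V1 = 240·(cos(58.5°) + j·sin(58.5°)) = 125.4 + j204.6 V
  V2 = 7.32·(cos(90.0°) + j·sin(90.0°)) = 0 + j7.32 V
  V3 = 5.66·(cos(135.3°) + j·sin(135.3°)) = -4.023 + j3.981 V
  V4 = 110·(cos(-174.3°) + j·sin(-174.3°)) = -109.5 - j10.93 V
Step 2 — Sum components: V_total = 11.92 + j205 V.
Step 3 — Convert to polar: |V_total| = 205.4 V, ∠V_total = 86.7°.

V_total = 205.4∠86.7° V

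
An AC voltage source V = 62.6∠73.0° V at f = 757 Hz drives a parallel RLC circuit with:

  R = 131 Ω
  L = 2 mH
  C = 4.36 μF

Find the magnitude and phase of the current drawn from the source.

Step 1 — Angular frequency: ω = 2π·f = 2π·757 = 4756 rad/s.
Step 2 — Component impedances:
  R: Z = R = 131 Ω
  L: Z = jωL = j·4756·0.002 = 0 + j9.513 Ω
  C: Z = 1/(jωC) = -j/(ω·C) = 0 - j48.22 Ω
Step 3 — Parallel combination: 1/Z_total = 1/R + 1/L + 1/C; Z_total = 1.063 + j11.75 Ω = 11.8∠84.8° Ω.
Step 4 — Source phasor: V = 62.6∠73.0° V = 18.3 + j59.86 V.
Step 5 — Ohm's law: I = V / Z_total = (18.3 + j59.86) / (1.063 + j11.75) = 5.191 - j1.087 A.
Step 6 — Convert to polar: |I| = 5.304 A, ∠I = -11.8°.

I = 5.304∠-11.8° A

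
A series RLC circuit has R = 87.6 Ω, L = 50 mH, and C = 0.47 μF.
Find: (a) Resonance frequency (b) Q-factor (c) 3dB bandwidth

Step 1 — Resonance condition Im(Z)=0 gives ω₀ = 1/√(LC).
Step 2 — ω₀ = 1/√(0.05·4.7e-07) = 6523 rad/s.
Step 3 — f₀ = ω₀/(2π) = 1038 Hz.
Step 4 — Series Q: Q = ω₀L/R = 6523·0.05/87.6 = 3.723.
Step 5 — 3dB bandwidth: Δω = ω₀/Q = 1752 rad/s; BW = Δω/(2π) = 278.8 Hz.

(a) f₀ = 1038 Hz  (b) Q = 3.723  (c) BW = 278.8 Hz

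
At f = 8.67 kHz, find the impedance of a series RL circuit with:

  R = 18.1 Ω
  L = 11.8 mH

Step 1 — Angular frequency: ω = 2π·f = 2π·8670 = 5.448e+04 rad/s.
Step 2 — Component impedances:
  R: Z = R = 18.1 Ω
  L: Z = jωL = j·5.448e+04·0.0118 = 0 + j642.8 Ω
Step 3 — Series combination: Z_total = R + L = 18.1 + j642.8 Ω = 643.1∠88.4° Ω.

Z = 18.1 + j642.8 Ω = 643.1∠88.4° Ω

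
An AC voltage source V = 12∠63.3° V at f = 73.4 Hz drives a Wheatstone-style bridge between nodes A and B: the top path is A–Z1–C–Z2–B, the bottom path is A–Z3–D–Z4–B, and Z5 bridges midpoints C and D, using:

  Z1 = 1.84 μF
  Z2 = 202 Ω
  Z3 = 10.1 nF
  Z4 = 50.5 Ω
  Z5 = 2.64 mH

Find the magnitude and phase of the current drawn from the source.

Step 1 — Angular frequency: ω = 2π·f = 2π·73.4 = 461.2 rad/s.
Step 2 — Component impedances:
  Z1: Z = 1/(jωC) = -j/(ω·C) = 0 - j1178 Ω
  Z2: Z = R = 202 Ω
  Z3: Z = 1/(jωC) = -j/(ω·C) = 0 - j2.147e+05 Ω
  Z4: Z = R = 50.5 Ω
  Z5: Z = jωL = j·461.2·0.00264 = 0 + j1.218 Ω
Step 3 — Bridge requires nodal analysis (the Z5 bridge couples midpoints C and D, so the two paths cannot be reduced to a simple series/parallel combination). Setting node B to ground and injecting 1 A at node A, the 3-node admittance system at A, C, D solves to V_A = Z_AB = 40.4 - j1171 Ω = 1172∠-88.0° Ω.
Step 4 — Source phasor: V = 12∠63.3° V = 5.392 + j10.72 V.
Step 5 — Ohm's law: I = V / Z_total = (5.392 + j10.72) / (40.4 - j1171) = -0.008984 + j0.004913 A.
Step 6 — Convert to polar: |I| = 0.01024 A, ∠I = 151.3°.

I = 0.01024∠151.3° A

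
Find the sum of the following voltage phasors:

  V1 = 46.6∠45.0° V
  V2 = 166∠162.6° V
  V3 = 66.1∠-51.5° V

Step 1 — Convert each phasor to rectangular form:
  V1 = 46.6·(cos(45.0°) + j·sin(45.0°)) = 32.95 + j32.95 V
  V2 = 166·(cos(162.6°) + j·sin(162.6°)) = -158.4 + j49.64 V
  V3 = 66.1·(cos(-51.5°) + j·sin(-51.5°)) = 41.15 - j51.73 V
Step 2 — Sum components: V_total = -84.3 + j30.86 V.
Step 3 — Convert to polar: |V_total| = 89.78 V, ∠V_total = 159.9°.

V_total = 89.78∠159.9° V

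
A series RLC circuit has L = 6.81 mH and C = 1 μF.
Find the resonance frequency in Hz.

Step 1 — Resonance condition Im(Z)=0 gives ω₀ = 1/√(LC).
Step 2 — ω₀ = 1/√(0.00681·1e-06) = 1.212e+04 rad/s.
Step 3 — f₀ = ω₀/(2π) = 1929 Hz.

f₀ = 1929 Hz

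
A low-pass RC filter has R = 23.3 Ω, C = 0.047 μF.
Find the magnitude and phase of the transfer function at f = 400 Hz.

Step 1 — Angular frequency: ω = 2π·400 = 2513 rad/s.
Step 2 — Transfer function: H(jω) = 1/(1 + jωRC).
Step 3 — Denominator: 1 + jωRC = 1 + j·2513·23.3·4.7e-08 = 1 + j0.002752.
Step 4 — H = 1 - j0.002752.
Step 5 — Magnitude: |H| = 1 (-0.0 dB); phase: φ = -0.2°.

|H| = 1 (-0.0 dB), φ = -0.2°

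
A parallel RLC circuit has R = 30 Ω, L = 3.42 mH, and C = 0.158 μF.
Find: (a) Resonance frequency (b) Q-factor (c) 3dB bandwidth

Step 1 — Resonance: ω₀ = 1/√(LC) = 1/√(0.00342·1.58e-07) = 4.302e+04 rad/s.
Step 2 — f₀ = ω₀/(2π) = 6847 Hz.
Step 3 — Parallel Q: Q = R/(ω₀L) = 30/(4.302e+04·0.00342) = 0.2039.
Step 4 — Bandwidth: Δω = ω₀/Q = 2.11e+05 rad/s; BW = Δω/(2π) = 3.358e+04 Hz.

(a) f₀ = 6847 Hz  (b) Q = 0.2039  (c) BW = 3.358e+04 Hz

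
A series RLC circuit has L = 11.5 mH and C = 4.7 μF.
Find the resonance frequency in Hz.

Step 1 — Resonance condition Im(Z)=0 gives ω₀ = 1/√(LC).
Step 2 — ω₀ = 1/√(0.0115·4.7e-06) = 4301 rad/s.
Step 3 — f₀ = ω₀/(2π) = 684.6 Hz.

f₀ = 684.6 Hz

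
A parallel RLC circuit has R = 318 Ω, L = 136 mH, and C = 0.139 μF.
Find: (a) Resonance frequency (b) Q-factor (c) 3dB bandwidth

Step 1 — Resonance: ω₀ = 1/√(LC) = 1/√(0.136·1.39e-07) = 7273 rad/s.
Step 2 — f₀ = ω₀/(2π) = 1158 Hz.
Step 3 — Parallel Q: Q = R/(ω₀L) = 318/(7273·0.136) = 0.3215.
Step 4 — Bandwidth: Δω = ω₀/Q = 2.262e+04 rad/s; BW = Δω/(2π) = 3601 Hz.

(a) f₀ = 1158 Hz  (b) Q = 0.3215  (c) BW = 3601 Hz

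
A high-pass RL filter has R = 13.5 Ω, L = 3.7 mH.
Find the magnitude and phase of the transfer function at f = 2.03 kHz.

Step 1 — Angular frequency: ω = 2π·2030 = 1.275e+04 rad/s.
Step 2 — Transfer function: H(jω) = jωL/(R + jωL).
Step 3 — Numerator jωL = j·47.19; denominator R + jωL = 13.5 + j47.19.
Step 4 — H = 0.9244 + j0.2644.
Step 5 — Magnitude: |H| = 0.9614 (-0.3 dB); phase: φ = 16.0°.

|H| = 0.9614 (-0.3 dB), φ = 16.0°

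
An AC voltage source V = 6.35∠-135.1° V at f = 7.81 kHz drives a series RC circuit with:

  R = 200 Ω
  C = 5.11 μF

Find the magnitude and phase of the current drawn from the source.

Step 1 — Angular frequency: ω = 2π·f = 2π·7810 = 4.907e+04 rad/s.
Step 2 — Component impedances:
  R: Z = R = 200 Ω
  C: Z = 1/(jωC) = -j/(ω·C) = 0 - j3.988 Ω
Step 3 — Series combination: Z_total = R + C = 200 - j3.988 Ω = 200∠-1.1° Ω.
Step 4 — Source phasor: V = 6.35∠-135.1° V = -4.498 - j4.482 V.
Step 5 — Ohm's law: I = V / Z_total = (-4.498 - j4.482) / (200 - j3.988) = -0.02203 - j0.02285 A.
Step 6 — Convert to polar: |I| = 0.03174 A, ∠I = -134.0°.

I = 0.03174∠-134.0° A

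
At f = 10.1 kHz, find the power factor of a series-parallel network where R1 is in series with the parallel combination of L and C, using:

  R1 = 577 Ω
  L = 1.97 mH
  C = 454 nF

Step 1 — Angular frequency: ω = 2π·f = 2π·1.01e+04 = 6.346e+04 rad/s.
Step 2 — Component impedances:
  R1: Z = R = 577 Ω
  L: Z = jωL = j·6.346e+04·0.00197 = 0 + j125 Ω
  C: Z = 1/(jωC) = -j/(ω·C) = 0 - j34.71 Ω
Step 3 — Parallel branch: L || C = 1/(1/L + 1/C) = 0 - j48.05 Ω.
Step 4 — Series with R1: Z_total = R1 + (L || C) = 577 - j48.05 Ω = 579∠-4.8° Ω.
Step 5 — Power factor: PF = cos(φ) = Re(Z)/|Z| = 577/578.997 = 0.9966.
Step 6 — Type: Im(Z) = -48.05 ⇒ leading (phase φ = -4.8°).

PF = 0.9966 (leading, φ = -4.8°)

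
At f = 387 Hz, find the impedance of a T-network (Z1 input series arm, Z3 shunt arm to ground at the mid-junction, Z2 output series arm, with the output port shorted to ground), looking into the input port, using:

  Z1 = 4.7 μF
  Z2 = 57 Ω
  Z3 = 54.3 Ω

Step 1 — Angular frequency: ω = 2π·f = 2π·387 = 2432 rad/s.
Step 2 — Component impedances:
  Z1: Z = 1/(jωC) = -j/(ω·C) = 0 - j87.5 Ω
  Z2: Z = R = 57 Ω
  Z3: Z = R = 54.3 Ω
Step 3 — With the output port shorted to ground, the output series arm Z2 runs from the junction to ground; the shunt arm Z3 also runs from the junction to ground. They appear in parallel: Z3 || Z2 = 27.81 Ω.
Step 4 — Series with input arm Z1: Z_in = Z1 + (Z3 || Z2) = 27.81 - j87.5 Ω = 91.81∠-72.4° Ω.

Z = 27.81 - j87.5 Ω = 91.81∠-72.4° Ω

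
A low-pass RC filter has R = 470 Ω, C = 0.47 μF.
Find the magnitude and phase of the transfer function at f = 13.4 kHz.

Step 1 — Angular frequency: ω = 2π·1.34e+04 = 8.419e+04 rad/s.
Step 2 — Transfer function: H(jω) = 1/(1 + jωRC).
Step 3 — Denominator: 1 + jωRC = 1 + j·8.419e+04·470·4.7e-07 = 1 + j18.6.
Step 4 — H = 0.002883 - j0.05361.
Step 5 — Magnitude: |H| = 0.05369 (-25.4 dB); phase: φ = -86.9°.

|H| = 0.05369 (-25.4 dB), φ = -86.9°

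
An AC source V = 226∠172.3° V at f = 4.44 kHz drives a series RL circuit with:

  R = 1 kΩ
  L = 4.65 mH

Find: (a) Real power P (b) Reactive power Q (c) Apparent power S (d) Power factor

Step 1 — Angular frequency: ω = 2π·f = 2π·4440 = 2.79e+04 rad/s.
Step 2 — Component impedances:
  R: Z = R = 1000 Ω
  L: Z = jωL = j·2.79e+04·0.00465 = 0 + j129.7 Ω
Step 3 — Series combination: Z_total = R + L = 1000 + j129.7 Ω = 1008∠7.4° Ω.
Step 4 — Source phasor: V = 226∠172.3° V = -224 + j30.28 V.
Step 5 — Current: I = V / Z = -0.2164 + j0.05835 A = 0.2241∠164.9° A.
Step 6 — Complex power: S = V·I* = 50.23 + j6.516 VA.
Step 7 — Real power: P = Re(S) = 50.23 W.
Step 8 — Reactive power: Q = Im(S) = 6.516 VAR.
Step 9 — Apparent power: |S| = 50.65 VA.
Step 10 — Power factor: PF = P/|S| = 0.9917 (lagging).

(a) P = 50.23 W  (b) Q = 6.516 VAR  (c) S = 50.65 VA  (d) PF = 0.9917 (lagging)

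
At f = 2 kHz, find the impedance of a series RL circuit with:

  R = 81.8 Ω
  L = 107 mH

Step 1 — Angular frequency: ω = 2π·f = 2π·2000 = 1.257e+04 rad/s.
Step 2 — Component impedances:
  R: Z = R = 81.8 Ω
  L: Z = jωL = j·1.257e+04·0.107 = 0 + j1345 Ω
Step 3 — Series combination: Z_total = R + L = 81.8 + j1345 Ω = 1347∠86.5° Ω.

Z = 81.8 + j1345 Ω = 1347∠86.5° Ω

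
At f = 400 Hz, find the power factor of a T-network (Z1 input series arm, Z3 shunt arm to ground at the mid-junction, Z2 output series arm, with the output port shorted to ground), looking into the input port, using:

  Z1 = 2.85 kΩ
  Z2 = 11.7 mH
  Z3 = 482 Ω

Step 1 — Angular frequency: ω = 2π·f = 2π·400 = 2513 rad/s.
Step 2 — Component impedances:
  Z1: Z = R = 2850 Ω
  Z2: Z = jωL = j·2513·0.0117 = 0 + j29.41 Ω
  Z3: Z = R = 482 Ω
Step 3 — With the output port shorted to ground, the output series arm Z2 runs from the junction to ground; the shunt arm Z3 also runs from the junction to ground. They appear in parallel: Z3 || Z2 = 1.787 + j29.3 Ω.
Step 4 — Series with input arm Z1: Z_in = Z1 + (Z3 || Z2) = 2852 + j29.3 Ω = 2852∠0.6° Ω.
Step 5 — Power factor: PF = cos(φ) = Re(Z)/|Z| = 2851.79/2851.94 = 0.9999.
Step 6 — Type: Im(Z) = 29.3 ⇒ lagging (phase φ = 0.6°).

PF = 0.9999 (lagging, φ = 0.6°)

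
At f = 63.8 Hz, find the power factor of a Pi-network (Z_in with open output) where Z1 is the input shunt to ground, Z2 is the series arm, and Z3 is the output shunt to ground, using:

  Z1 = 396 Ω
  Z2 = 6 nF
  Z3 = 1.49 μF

Step 1 — Angular frequency: ω = 2π·f = 2π·63.8 = 400.9 rad/s.
Step 2 — Component impedances:
  Z1: Z = R = 396 Ω
  Z2: Z = 1/(jωC) = -j/(ω·C) = 0 - j4.158e+05 Ω
  Z3: Z = 1/(jωC) = -j/(ω·C) = 0 - j1674 Ω
Step 3 — With open output, the series arm Z2 and the output shunt Z3 appear in series to ground: Z2 + Z3 = 0 - j4.174e+05 Ω.
Step 4 — Parallel with input shunt Z1: Z_in = Z1 || (Z2 + Z3) = 396 - j0.3757 Ω = 396∠-0.1° Ω.
Step 5 — Power factor: PF = cos(φ) = Re(Z)/|Z| = 396/396 = 1.
Step 6 — Type: Im(Z) = -0.3757 ⇒ leading (phase φ = -0.1°).

PF = 1 (leading, φ = -0.1°)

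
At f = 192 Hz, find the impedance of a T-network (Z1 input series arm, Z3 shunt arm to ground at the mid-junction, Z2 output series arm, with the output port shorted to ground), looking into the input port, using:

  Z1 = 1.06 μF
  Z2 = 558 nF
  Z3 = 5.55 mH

Step 1 — Angular frequency: ω = 2π·f = 2π·192 = 1206 rad/s.
Step 2 — Component impedances:
  Z1: Z = 1/(jωC) = -j/(ω·C) = 0 - j782 Ω
  Z2: Z = 1/(jωC) = -j/(ω·C) = 0 - j1486 Ω
  Z3: Z = jωL = j·1206·0.00555 = 0 + j6.695 Ω
Step 3 — With the output port shorted to ground, the output series arm Z2 runs from the junction to ground; the shunt arm Z3 also runs from the junction to ground. They appear in parallel: Z3 || Z2 = 0 + j6.726 Ω.
Step 4 — Series with input arm Z1: Z_in = Z1 + (Z3 || Z2) = 0 - j775.3 Ω = 775.3∠-90.0° Ω.

Z = 0 - j775.3 Ω = 775.3∠-90.0° Ω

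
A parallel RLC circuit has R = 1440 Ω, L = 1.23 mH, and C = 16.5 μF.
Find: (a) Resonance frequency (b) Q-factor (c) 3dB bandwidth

Step 1 — Resonance: ω₀ = 1/√(LC) = 1/√(0.00123·1.65e-05) = 7019 rad/s.
Step 2 — f₀ = ω₀/(2π) = 1117 Hz.
Step 3 — Parallel Q: Q = R/(ω₀L) = 1440/(7019·0.00123) = 166.8.
Step 4 — Bandwidth: Δω = ω₀/Q = 42.09 rad/s; BW = Δω/(2π) = 6.698 Hz.

(a) f₀ = 1117 Hz  (b) Q = 166.8  (c) BW = 6.698 Hz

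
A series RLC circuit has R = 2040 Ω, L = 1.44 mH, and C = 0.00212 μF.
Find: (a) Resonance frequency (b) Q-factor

Step 1 — Resonance condition Im(Z)=0 gives ω₀ = 1/√(LC).
Step 2 — ω₀ = 1/√(0.00144·2.12e-09) = 5.723e+05 rad/s.
Step 3 — f₀ = ω₀/(2π) = 9.109e+04 Hz.
Step 4 — Series Q: Q = ω₀L/R = 5.723e+05·0.00144/2040 = 0.404.

(a) f₀ = 9.109e+04 Hz  (b) Q = 0.404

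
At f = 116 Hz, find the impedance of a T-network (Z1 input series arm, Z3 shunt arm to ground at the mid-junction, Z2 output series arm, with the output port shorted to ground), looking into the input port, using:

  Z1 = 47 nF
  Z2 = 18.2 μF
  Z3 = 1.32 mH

Step 1 — Angular frequency: ω = 2π·f = 2π·116 = 728.8 rad/s.
Step 2 — Component impedances:
  Z1: Z = 1/(jωC) = -j/(ω·C) = 0 - j2.919e+04 Ω
  Z2: Z = 1/(jωC) = -j/(ω·C) = 0 - j75.39 Ω
  Z3: Z = jωL = j·728.8·0.00132 = 0 + j0.9621 Ω
Step 3 — With the output port shorted to ground, the output series arm Z2 runs from the junction to ground; the shunt arm Z3 also runs from the junction to ground. They appear in parallel: Z3 || Z2 = 0 + j0.9745 Ω.
Step 4 — Series with input arm Z1: Z_in = Z1 + (Z3 || Z2) = 0 - j2.919e+04 Ω = 2.919e+04∠-90.0° Ω.

Z = 0 - j2.919e+04 Ω = 2.919e+04∠-90.0° Ω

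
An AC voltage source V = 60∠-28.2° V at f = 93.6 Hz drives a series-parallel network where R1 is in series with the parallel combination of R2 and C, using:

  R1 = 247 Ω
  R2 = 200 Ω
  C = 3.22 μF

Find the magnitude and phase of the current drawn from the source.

Step 1 — Angular frequency: ω = 2π·f = 2π·93.6 = 588.1 rad/s.
Step 2 — Component impedances:
  R1: Z = R = 247 Ω
  R2: Z = R = 200 Ω
  C: Z = 1/(jωC) = -j/(ω·C) = 0 - j528.1 Ω
Step 3 — Parallel branch: R2 || C = 1/(1/R2 + 1/C) = 174.9 - j66.25 Ω.
Step 4 — Series with R1: Z_total = R1 + (R2 || C) = 421.9 - j66.25 Ω = 427.1∠-8.9° Ω.
Step 5 — Source phasor: V = 60∠-28.2° V = 52.88 - j28.35 V.
Step 6 — Ohm's law: I = V / Z_total = (52.88 - j28.35) / (421.9 - j66.25) = 0.1326 - j0.04638 A.
Step 7 — Convert to polar: |I| = 0.1405 A, ∠I = -19.3°.

I = 0.1405∠-19.3° A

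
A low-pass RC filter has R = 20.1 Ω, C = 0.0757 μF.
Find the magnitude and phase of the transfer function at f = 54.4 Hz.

Step 1 — Angular frequency: ω = 2π·54.4 = 341.8 rad/s.
Step 2 — Transfer function: H(jω) = 1/(1 + jωRC).
Step 3 — Denominator: 1 + jωRC = 1 + j·341.8·20.1·7.57e-08 = 1 + j0.0005201.
Step 4 — H = 1 - j0.0005201.
Step 5 — Magnitude: |H| = 1 (-0.0 dB); phase: φ = -0.0°.

|H| = 1 (-0.0 dB), φ = -0.0°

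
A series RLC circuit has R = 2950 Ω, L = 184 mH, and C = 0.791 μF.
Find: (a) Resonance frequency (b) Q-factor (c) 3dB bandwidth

Step 1 — Resonance: ω₀ = 1/√(LC) = 1/√(0.184·7.91e-07) = 2621 rad/s.
Step 2 — f₀ = ω₀/(2π) = 417.2 Hz.
Step 3 — Series Q: Q = ω₀L/R = 2621·0.184/2950 = 0.1635.
Step 4 — Bandwidth: Δω = ω₀/Q = 1.603e+04 rad/s; BW = Δω/(2π) = 2552 Hz.

(a) f₀ = 417.2 Hz  (b) Q = 0.1635  (c) BW = 2552 Hz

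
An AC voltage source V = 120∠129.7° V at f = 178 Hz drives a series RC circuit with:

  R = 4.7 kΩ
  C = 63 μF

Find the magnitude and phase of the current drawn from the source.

Step 1 — Angular frequency: ω = 2π·f = 2π·178 = 1118 rad/s.
Step 2 — Component impedances:
  R: Z = R = 4700 Ω
  C: Z = 1/(jωC) = -j/(ω·C) = 0 - j14.19 Ω
Step 3 — Series combination: Z_total = R + C = 4700 - j14.19 Ω = 4700∠-0.2° Ω.
Step 4 — Source phasor: V = 120∠129.7° V = -76.65 + j92.33 V.
Step 5 — Ohm's law: I = V / Z_total = (-76.65 + j92.33) / (4700 - j14.19) = -0.01637 + j0.01959 A.
Step 6 — Convert to polar: |I| = 0.02553 A, ∠I = 129.9°.

I = 0.02553∠129.9° A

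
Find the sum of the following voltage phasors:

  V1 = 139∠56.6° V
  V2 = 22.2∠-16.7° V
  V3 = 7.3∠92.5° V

Step 1 — Convert each phasor to rectangular form:
  V1 = 139·(cos(56.6°) + j·sin(56.6°)) = 76.52 + j116 V
  V2 = 22.2·(cos(-16.7°) + j·sin(-16.7°)) = 21.26 - j6.379 V
  V3 = 7.3·(cos(92.5°) + j·sin(92.5°)) = -0.3184 + j7.293 V
Step 2 — Sum components: V_total = 97.46 + j117 V.
Step 3 — Convert to polar: |V_total| = 152.2 V, ∠V_total = 50.2°.

V_total = 152.2∠50.2° V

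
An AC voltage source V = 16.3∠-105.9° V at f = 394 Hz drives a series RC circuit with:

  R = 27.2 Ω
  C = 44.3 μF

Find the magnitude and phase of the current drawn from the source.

Step 1 — Angular frequency: ω = 2π·f = 2π·394 = 2476 rad/s.
Step 2 — Component impedances:
  R: Z = R = 27.2 Ω
  C: Z = 1/(jωC) = -j/(ω·C) = 0 - j9.118 Ω
Step 3 — Series combination: Z_total = R + C = 27.2 - j9.118 Ω = 28.69∠-18.5° Ω.
Step 4 — Source phasor: V = 16.3∠-105.9° V = -4.466 - j15.68 V.
Step 5 — Ohm's law: I = V / Z_total = (-4.466 - j15.68) / (27.2 - j9.118) = 0.0261 - j0.5676 A.
Step 6 — Convert to polar: |I| = 0.5682 A, ∠I = -87.4°.

I = 0.5682∠-87.4° A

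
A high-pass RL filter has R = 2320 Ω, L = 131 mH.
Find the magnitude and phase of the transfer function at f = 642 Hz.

Step 1 — Angular frequency: ω = 2π·642 = 4034 rad/s.
Step 2 — Transfer function: H(jω) = jωL/(R + jωL).
Step 3 — Numerator jωL = j·528.4; denominator R + jωL = 2320 + j528.4.
Step 4 — H = 0.04932 + j0.2165.
Step 5 — Magnitude: |H| = 0.2221 (-13.1 dB); phase: φ = 77.2°.

|H| = 0.2221 (-13.1 dB), φ = 77.2°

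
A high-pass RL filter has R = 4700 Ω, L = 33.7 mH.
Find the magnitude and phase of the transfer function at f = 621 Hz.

Step 1 — Angular frequency: ω = 2π·621 = 3902 rad/s.
Step 2 — Transfer function: H(jω) = jωL/(R + jωL).
Step 3 — Numerator jωL = j·131.5; denominator R + jωL = 4700 + j131.5.
Step 4 — H = 0.0007821 + j0.02796.
Step 5 — Magnitude: |H| = 0.02797 (-31.1 dB); phase: φ = 88.4°.

|H| = 0.02797 (-31.1 dB), φ = 88.4°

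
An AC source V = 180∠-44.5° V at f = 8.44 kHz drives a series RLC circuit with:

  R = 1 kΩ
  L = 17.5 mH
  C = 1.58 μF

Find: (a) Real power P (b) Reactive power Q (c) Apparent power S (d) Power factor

Step 1 — Angular frequency: ω = 2π·f = 2π·8440 = 5.303e+04 rad/s.
Step 2 — Component impedances:
  R: Z = R = 1000 Ω
  L: Z = jωL = j·5.303e+04·0.0175 = 0 + j928 Ω
  C: Z = 1/(jωC) = -j/(ω·C) = 0 - j11.93 Ω
Step 3 — Series combination: Z_total = R + L + C = 1000 + j916.1 Ω = 1356∠42.5° Ω.
Step 4 — Source phasor: V = 180∠-44.5° V = 128.4 - j126.2 V.
Step 5 — Current: I = V / Z = 0.006964 - j0.1325 A = 0.1327∠-87.0° A.
Step 6 — Complex power: S = V·I* = 17.62 + j16.14 VA.
Step 7 — Real power: P = Re(S) = 17.62 W.
Step 8 — Reactive power: Q = Im(S) = 16.14 VAR.
Step 9 — Apparent power: |S| = 23.89 VA.
Step 10 — Power factor: PF = P/|S| = 0.7374 (lagging).

(a) P = 17.62 W  (b) Q = 16.14 VAR  (c) S = 23.89 VA  (d) PF = 0.7374 (lagging)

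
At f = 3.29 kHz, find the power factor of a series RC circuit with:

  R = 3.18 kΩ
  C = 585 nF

Step 1 — Angular frequency: ω = 2π·f = 2π·3290 = 2.067e+04 rad/s.
Step 2 — Component impedances:
  R: Z = R = 3180 Ω
  C: Z = 1/(jωC) = -j/(ω·C) = 0 - j82.69 Ω
Step 3 — Series combination: Z_total = R + C = 3180 - j82.69 Ω = 3181∠-1.5° Ω.
Step 4 — Power factor: PF = cos(φ) = Re(Z)/|Z| = 3180/3181 = 0.9997.
Step 5 — Type: Im(Z) = -82.69 ⇒ leading (phase φ = -1.5°).

PF = 0.9997 (leading, φ = -1.5°)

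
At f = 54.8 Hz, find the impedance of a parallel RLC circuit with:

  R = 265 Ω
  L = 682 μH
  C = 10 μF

Step 1 — Angular frequency: ω = 2π·f = 2π·54.8 = 344.3 rad/s.
Step 2 — Component impedances:
  R: Z = R = 265 Ω
  L: Z = jωL = j·344.3·0.000682 = 0 + j0.2348 Ω
  C: Z = 1/(jωC) = -j/(ω·C) = 0 - j290.4 Ω
Step 3 — Parallel combination: 1/Z_total = 1/R + 1/L + 1/C; Z_total = 0.0002084 + j0.235 Ω = 0.235∠89.9° Ω.

Z = 0.0002084 + j0.235 Ω = 0.235∠89.9° Ω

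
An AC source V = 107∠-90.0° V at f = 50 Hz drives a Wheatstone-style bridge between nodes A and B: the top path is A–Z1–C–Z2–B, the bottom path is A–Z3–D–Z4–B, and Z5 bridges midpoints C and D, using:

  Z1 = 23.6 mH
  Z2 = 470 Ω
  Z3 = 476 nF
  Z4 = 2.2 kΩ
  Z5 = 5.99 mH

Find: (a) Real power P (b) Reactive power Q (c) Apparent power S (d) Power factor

Step 1 — Angular frequency: ω = 2π·f = 2π·50 = 314.2 rad/s.
Step 2 — Component impedances:
  Z1: Z = jωL = j·314.2·0.0236 = 0 + j7.414 Ω
  Z2: Z = R = 470 Ω
  Z3: Z = 1/(jωC) = -j/(ω·C) = 0 - j6687 Ω
  Z4: Z = R = 2200 Ω
  Z5: Z = jωL = j·314.2·0.00599 = 0 + j1.882 Ω
Step 3 — Bridge requires nodal analysis (the Z5 bridge couples midpoints C and D, so the two paths cannot be reduced to a simple series/parallel combination). Setting node B to ground and injecting 1 A at node A, the 3-node admittance system at A, C, D solves to V_A = Z_AB = 387.3 + j7.481 Ω = 387.3∠1.1° Ω.
Step 4 — Source phasor: V = 107∠-90.0° V = 0 - j107 V.
Step 5 — Current: I = V / Z = -0.005336 - j0.2762 A = 0.2762∠-91.1° A.
Step 6 — Complex power: S = V·I* = 29.55 + j0.5709 VA.
Step 7 — Real power: P = Re(S) = 29.55 W.
Step 8 — Reactive power: Q = Im(S) = 0.5709 VAR.
Step 9 — Apparent power: |S| = 29.56 VA.
Step 10 — Power factor: PF = P/|S| = 0.9998 (lagging).

(a) P = 29.55 W  (b) Q = 0.5709 VAR  (c) S = 29.56 VA  (d) PF = 0.9998 (lagging)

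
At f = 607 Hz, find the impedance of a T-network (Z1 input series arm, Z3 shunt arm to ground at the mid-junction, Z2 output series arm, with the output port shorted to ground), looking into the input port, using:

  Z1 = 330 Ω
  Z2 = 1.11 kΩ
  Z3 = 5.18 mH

Step 1 — Angular frequency: ω = 2π·f = 2π·607 = 3814 rad/s.
Step 2 — Component impedances:
  Z1: Z = R = 330 Ω
  Z2: Z = R = 1110 Ω
  Z3: Z = jωL = j·3814·0.00518 = 0 + j19.76 Ω
Step 3 — With the output port shorted to ground, the output series arm Z2 runs from the junction to ground; the shunt arm Z3 also runs from the junction to ground. They appear in parallel: Z3 || Z2 = 0.3515 + j19.75 Ω.
Step 4 — Series with input arm Z1: Z_in = Z1 + (Z3 || Z2) = 330.4 + j19.75 Ω = 330.9∠3.4° Ω.

Z = 330.4 + j19.75 Ω = 330.9∠3.4° Ω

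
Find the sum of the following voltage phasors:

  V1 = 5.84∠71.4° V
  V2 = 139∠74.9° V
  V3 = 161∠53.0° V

Step 1 — Convert each phasor to rectangular form:
  V1 = 5.84·(cos(71.4°) + j·sin(71.4°)) = 1.863 + j5.535 V
  V2 = 139·(cos(74.9°) + j·sin(74.9°)) = 36.21 + j134.2 V
  V3 = 161·(cos(53.0°) + j·sin(53.0°)) = 96.89 + j128.6 V
Step 2 — Sum components: V_total = 135 + j268.3 V.
Step 3 — Convert to polar: |V_total| = 300.3 V, ∠V_total = 63.3°.

V_total = 300.3∠63.3° V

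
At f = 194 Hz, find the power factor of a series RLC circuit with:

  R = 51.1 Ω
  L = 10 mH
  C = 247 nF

Step 1 — Angular frequency: ω = 2π·f = 2π·194 = 1219 rad/s.
Step 2 — Component impedances:
  R: Z = R = 51.1 Ω
  L: Z = jωL = j·1219·0.01 = 0 + j12.19 Ω
  C: Z = 1/(jωC) = -j/(ω·C) = 0 - j3321 Ω
Step 3 — Series combination: Z_total = R + L + C = 51.1 - j3309 Ω = 3310∠-89.1° Ω.
Step 4 — Power factor: PF = cos(φ) = Re(Z)/|Z| = 51.1/3310 = 0.01544.
Step 5 — Type: Im(Z) = -3309 ⇒ leading (phase φ = -89.1°).

PF = 0.01544 (leading, φ = -89.1°)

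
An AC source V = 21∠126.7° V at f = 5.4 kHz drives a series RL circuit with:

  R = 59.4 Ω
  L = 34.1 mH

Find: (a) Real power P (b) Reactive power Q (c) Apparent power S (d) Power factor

Step 1 — Angular frequency: ω = 2π·f = 2π·5400 = 3.393e+04 rad/s.
Step 2 — Component impedances:
  R: Z = R = 59.4 Ω
  L: Z = jωL = j·3.393e+04·0.0341 = 0 + j1157 Ω
Step 3 — Series combination: Z_total = R + L = 59.4 + j1157 Ω = 1159∠87.1° Ω.
Step 4 — Source phasor: V = 21∠126.7° V = -12.55 + j16.84 V.
Step 5 — Current: I = V / Z = 0.01396 + j0.01156 A = 0.01813∠39.6° A.
Step 6 — Complex power: S = V·I* = 0.01952 + j0.3802 VA.
Step 7 — Real power: P = Re(S) = 0.01952 W.
Step 8 — Reactive power: Q = Im(S) = 0.3802 VAR.
Step 9 — Apparent power: |S| = 0.3807 VA.
Step 10 — Power factor: PF = P/|S| = 0.05127 (lagging).

(a) P = 0.01952 W  (b) Q = 0.3802 VAR  (c) S = 0.3807 VA  (d) PF = 0.05127 (lagging)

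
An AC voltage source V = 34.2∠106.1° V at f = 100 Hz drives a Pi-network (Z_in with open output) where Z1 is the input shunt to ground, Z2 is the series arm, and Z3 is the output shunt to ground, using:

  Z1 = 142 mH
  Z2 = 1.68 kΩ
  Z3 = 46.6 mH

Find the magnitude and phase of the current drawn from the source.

Step 1 — Angular frequency: ω = 2π·f = 2π·100 = 628.3 rad/s.
Step 2 — Component impedances:
  Z1: Z = jωL = j·628.3·0.142 = 0 + j89.22 Ω
  Z2: Z = R = 1680 Ω
  Z3: Z = jωL = j·628.3·0.0466 = 0 + j29.28 Ω
Step 3 — With open output, the series arm Z2 and the output shunt Z3 appear in series to ground: Z2 + Z3 = 1680 + j29.28 Ω.
Step 4 — Parallel with input shunt Z1: Z_in = Z1 || (Z2 + Z3) = 4.715 + j88.89 Ω = 89.01∠87.0° Ω.
Step 5 — Source phasor: V = 34.2∠106.1° V = -9.484 + j32.86 V.
Step 6 — Ohm's law: I = V / Z_total = (-9.484 + j32.86) / (4.715 + j88.89) = 0.363 + j0.126 A.
Step 7 — Convert to polar: |I| = 0.3842 A, ∠I = 19.1°.

I = 0.3842∠19.1° A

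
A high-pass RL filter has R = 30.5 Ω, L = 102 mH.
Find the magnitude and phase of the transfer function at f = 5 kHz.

Step 1 — Angular frequency: ω = 2π·5000 = 3.142e+04 rad/s.
Step 2 — Transfer function: H(jω) = jωL/(R + jωL).
Step 3 — Numerator jωL = j·3204; denominator R + jωL = 30.5 + j3204.
Step 4 — H = 0.9999 + j0.009517.
Step 5 — Magnitude: |H| = 1 (-0.0 dB); phase: φ = 0.5°.

|H| = 1 (-0.0 dB), φ = 0.5°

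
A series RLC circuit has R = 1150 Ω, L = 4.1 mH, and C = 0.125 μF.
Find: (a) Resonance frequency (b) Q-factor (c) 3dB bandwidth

Step 1 — Resonance condition Im(Z)=0 gives ω₀ = 1/√(LC).
Step 2 — ω₀ = 1/√(0.0041·1.25e-07) = 4.417e+04 rad/s.
Step 3 — f₀ = ω₀/(2π) = 7030 Hz.
Step 4 — Series Q: Q = ω₀L/R = 4.417e+04·0.0041/1150 = 0.1575.
Step 5 — 3dB bandwidth: Δω = ω₀/Q = 2.805e+05 rad/s; BW = Δω/(2π) = 4.464e+04 Hz.

(a) f₀ = 7030 Hz  (b) Q = 0.1575  (c) BW = 4.464e+04 Hz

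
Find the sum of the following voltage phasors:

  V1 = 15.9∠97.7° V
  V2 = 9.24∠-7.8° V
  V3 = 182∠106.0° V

Step 1 — Convert each phasor to rectangular form:
  V1 = 15.9·(cos(97.7°) + j·sin(97.7°)) = -2.13 + j15.76 V
  V2 = 9.24·(cos(-7.8°) + j·sin(-7.8°)) = 9.155 - j1.254 V
  V3 = 182·(cos(106.0°) + j·sin(106.0°)) = -50.17 + j174.9 V
Step 2 — Sum components: V_total = -43.14 + j189.5 V.
Step 3 — Convert to polar: |V_total| = 194.3 V, ∠V_total = 102.8°.

V_total = 194.3∠102.8° V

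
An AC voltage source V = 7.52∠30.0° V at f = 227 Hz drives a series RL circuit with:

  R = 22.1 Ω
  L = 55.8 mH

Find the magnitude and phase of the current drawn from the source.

Step 1 — Angular frequency: ω = 2π·f = 2π·227 = 1426 rad/s.
Step 2 — Component impedances:
  R: Z = R = 22.1 Ω
  L: Z = jωL = j·1426·0.0558 = 0 + j79.59 Ω
Step 3 — Series combination: Z_total = R + L = 22.1 + j79.59 Ω = 82.6∠74.5° Ω.
Step 4 — Source phasor: V = 7.52∠30.0° V = 6.513 + j3.76 V.
Step 5 — Ohm's law: I = V / Z_total = (6.513 + j3.76) / (22.1 + j79.59) = 0.06496 - j0.06379 A.
Step 6 — Convert to polar: |I| = 0.09104 A, ∠I = -44.5°.

I = 0.09104∠-44.5° A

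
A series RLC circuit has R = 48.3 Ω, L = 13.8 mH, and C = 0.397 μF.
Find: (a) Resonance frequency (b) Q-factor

Step 1 — Resonance condition Im(Z)=0 gives ω₀ = 1/√(LC).
Step 2 — ω₀ = 1/√(0.0138·3.97e-07) = 1.351e+04 rad/s.
Step 3 — f₀ = ω₀/(2π) = 2150 Hz.
Step 4 — Series Q: Q = ω₀L/R = 1.351e+04·0.0138/48.3 = 3.86.

(a) f₀ = 2150 Hz  (b) Q = 3.86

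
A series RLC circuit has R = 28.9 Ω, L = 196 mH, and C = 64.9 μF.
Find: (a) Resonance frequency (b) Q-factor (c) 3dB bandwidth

Step 1 — Resonance: ω₀ = 1/√(LC) = 1/√(0.196·6.49e-05) = 280.4 rad/s.
Step 2 — f₀ = ω₀/(2π) = 44.62 Hz.
Step 3 — Series Q: Q = ω₀L/R = 280.4·0.196/28.9 = 1.902.
Step 4 — Bandwidth: Δω = ω₀/Q = 147.4 rad/s; BW = Δω/(2π) = 23.47 Hz.

(a) f₀ = 44.62 Hz  (b) Q = 1.902  (c) BW = 23.47 Hz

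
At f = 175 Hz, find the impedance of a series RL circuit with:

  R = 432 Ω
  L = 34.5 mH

Step 1 — Angular frequency: ω = 2π·f = 2π·175 = 1100 rad/s.
Step 2 — Component impedances:
  R: Z = R = 432 Ω
  L: Z = jωL = j·1100·0.0345 = 0 + j37.93 Ω
Step 3 — Series combination: Z_total = R + L = 432 + j37.93 Ω = 433.7∠5.0° Ω.

Z = 432 + j37.93 Ω = 433.7∠5.0° Ω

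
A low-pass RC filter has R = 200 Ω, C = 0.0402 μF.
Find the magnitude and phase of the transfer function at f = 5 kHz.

Step 1 — Angular frequency: ω = 2π·5000 = 3.142e+04 rad/s.
Step 2 — Transfer function: H(jω) = 1/(1 + jωRC).
Step 3 — Denominator: 1 + jωRC = 1 + j·3.142e+04·200·4.02e-08 = 1 + j0.2526.
Step 4 — H = 0.94 - j0.2374.
Step 5 — Magnitude: |H| = 0.9696 (-0.3 dB); phase: φ = -14.2°.

|H| = 0.9696 (-0.3 dB), φ = -14.2°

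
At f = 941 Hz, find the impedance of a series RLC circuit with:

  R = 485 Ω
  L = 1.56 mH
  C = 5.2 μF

Step 1 — Angular frequency: ω = 2π·f = 2π·941 = 5912 rad/s.
Step 2 — Component impedances:
  R: Z = R = 485 Ω
  L: Z = jωL = j·5912·0.00156 = 0 + j9.223 Ω
  C: Z = 1/(jωC) = -j/(ω·C) = 0 - j32.53 Ω
Step 3 — Series combination: Z_total = R + L + C = 485 - j23.3 Ω = 485.6∠-2.8° Ω.

Z = 485 - j23.3 Ω = 485.6∠-2.8° Ω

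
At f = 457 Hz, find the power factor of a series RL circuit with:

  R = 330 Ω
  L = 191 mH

Step 1 — Angular frequency: ω = 2π·f = 2π·457 = 2871 rad/s.
Step 2 — Component impedances:
  R: Z = R = 330 Ω
  L: Z = jωL = j·2871·0.191 = 0 + j548.4 Ω
Step 3 — Series combination: Z_total = R + L = 330 + j548.4 Ω = 640.1∠59.0° Ω.
Step 4 — Power factor: PF = cos(φ) = Re(Z)/|Z| = 330/640.07 = 0.5156.
Step 5 — Type: Im(Z) = 548.4 ⇒ lagging (phase φ = 59.0°).

PF = 0.5156 (lagging, φ = 59.0°)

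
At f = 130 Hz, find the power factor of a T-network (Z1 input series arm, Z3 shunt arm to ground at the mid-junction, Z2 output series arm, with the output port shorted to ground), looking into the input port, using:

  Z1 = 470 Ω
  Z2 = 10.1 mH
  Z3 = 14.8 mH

Step 1 — Angular frequency: ω = 2π·f = 2π·130 = 816.8 rad/s.
Step 2 — Component impedances:
  Z1: Z = R = 470 Ω
  Z2: Z = jωL = j·816.8·0.0101 = 0 + j8.25 Ω
  Z3: Z = jωL = j·816.8·0.0148 = 0 + j12.09 Ω
Step 3 — With the output port shorted to ground, the output series arm Z2 runs from the junction to ground; the shunt arm Z3 also runs from the junction to ground. They appear in parallel: Z3 || Z2 = 0 + j4.904 Ω.
Step 4 — Series with input arm Z1: Z_in = Z1 + (Z3 || Z2) = 470 + j4.904 Ω = 470∠0.6° Ω.
Step 5 — Power factor: PF = cos(φ) = Re(Z)/|Z| = 470/470.03 = 0.9999.
Step 6 — Type: Im(Z) = 4.904 ⇒ lagging (phase φ = 0.6°).

PF = 0.9999 (lagging, φ = 0.6°)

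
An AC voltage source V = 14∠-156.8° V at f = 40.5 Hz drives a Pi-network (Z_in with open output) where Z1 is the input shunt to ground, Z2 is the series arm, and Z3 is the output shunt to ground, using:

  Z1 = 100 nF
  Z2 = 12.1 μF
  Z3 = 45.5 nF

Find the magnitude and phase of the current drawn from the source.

Step 1 — Angular frequency: ω = 2π·f = 2π·40.5 = 254.5 rad/s.
Step 2 — Component impedances:
  Z1: Z = 1/(jωC) = -j/(ω·C) = 0 - j3.93e+04 Ω
  Z2: Z = 1/(jωC) = -j/(ω·C) = 0 - j324.8 Ω
  Z3: Z = 1/(jωC) = -j/(ω·C) = 0 - j8.637e+04 Ω
Step 3 — With open output, the series arm Z2 and the output shunt Z3 appear in series to ground: Z2 + Z3 = 0 - j8.669e+04 Ω.
Step 4 — Parallel with input shunt Z1: Z_in = Z1 || (Z2 + Z3) = 0 - j2.704e+04 Ω = 2.704e+04∠-90.0° Ω.
Step 5 — Source phasor: V = 14∠-156.8° V = -12.87 - j5.515 V.
Step 6 — Ohm's law: I = V / Z_total = (-12.87 - j5.515) / (0 - j2.704e+04) = 0.000204 - j0.0004759 A.
Step 7 — Convert to polar: |I| = 0.0005177 A, ∠I = -66.8°.

I = 0.0005177∠-66.8° A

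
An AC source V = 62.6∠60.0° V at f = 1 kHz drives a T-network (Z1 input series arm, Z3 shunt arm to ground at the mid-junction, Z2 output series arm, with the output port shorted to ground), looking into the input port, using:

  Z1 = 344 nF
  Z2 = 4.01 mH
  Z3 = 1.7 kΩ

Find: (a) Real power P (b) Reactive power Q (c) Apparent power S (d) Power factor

Step 1 — Angular frequency: ω = 2π·f = 2π·1000 = 6283 rad/s.
Step 2 — Component impedances:
  Z1: Z = 1/(jωC) = -j/(ω·C) = 0 - j462.7 Ω
  Z2: Z = jωL = j·6283·0.00401 = 0 + j25.2 Ω
  Z3: Z = R = 1700 Ω
Step 3 — With the output port shorted to ground, the output series arm Z2 runs from the junction to ground; the shunt arm Z3 also runs from the junction to ground. They appear in parallel: Z3 || Z2 = 0.3733 + j25.19 Ω.
Step 4 — Series with input arm Z1: Z_in = Z1 + (Z3 || Z2) = 0.3733 - j437.5 Ω = 437.5∠-90.0° Ω.
Step 5 — Source phasor: V = 62.6∠60.0° V = 31.3 + j54.21 V.
Step 6 — Current: I = V / Z = -0.1239 + j0.07165 A = 0.1431∠150.0° A.
Step 7 — Complex power: S = V·I* = 0.007645 - j8.958 VA.
Step 8 — Real power: P = Re(S) = 0.007645 W.
Step 9 — Reactive power: Q = Im(S) = -8.958 VAR.
Step 10 — Apparent power: |S| = 8.958 VA.
Step 11 — Power factor: PF = P/|S| = 0.0008534 (leading).

(a) P = 0.007645 W  (b) Q = -8.958 VAR  (c) S = 8.958 VA  (d) PF = 0.0008534 (leading)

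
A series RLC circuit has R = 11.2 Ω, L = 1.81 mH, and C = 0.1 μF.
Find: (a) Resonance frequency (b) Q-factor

Step 1 — Resonance condition Im(Z)=0 gives ω₀ = 1/√(LC).
Step 2 — ω₀ = 1/√(0.00181·1e-07) = 7.433e+04 rad/s.
Step 3 — f₀ = ω₀/(2π) = 1.183e+04 Hz.
Step 4 — Series Q: Q = ω₀L/R = 7.433e+04·0.00181/11.2 = 12.01.

(a) f₀ = 1.183e+04 Hz  (b) Q = 12.01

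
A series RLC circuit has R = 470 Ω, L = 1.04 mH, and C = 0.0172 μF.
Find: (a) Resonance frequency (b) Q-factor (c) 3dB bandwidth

Step 1 — Resonance condition Im(Z)=0 gives ω₀ = 1/√(LC).
Step 2 — ω₀ = 1/√(0.00104·1.72e-08) = 2.364e+05 rad/s.
Step 3 — f₀ = ω₀/(2π) = 3.763e+04 Hz.
Step 4 — Series Q: Q = ω₀L/R = 2.364e+05·0.00104/470 = 0.5232.
Step 5 — 3dB bandwidth: Δω = ω₀/Q = 4.519e+05 rad/s; BW = Δω/(2π) = 7.193e+04 Hz.

(a) f₀ = 3.763e+04 Hz  (b) Q = 0.5232  (c) BW = 7.193e+04 Hz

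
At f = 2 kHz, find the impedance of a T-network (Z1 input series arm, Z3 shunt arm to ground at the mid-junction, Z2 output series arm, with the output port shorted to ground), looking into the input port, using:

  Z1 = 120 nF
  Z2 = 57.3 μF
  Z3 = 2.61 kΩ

Step 1 — Angular frequency: ω = 2π·f = 2π·2000 = 1.257e+04 rad/s.
Step 2 — Component impedances:
  Z1: Z = 1/(jωC) = -j/(ω·C) = 0 - j663.1 Ω
  Z2: Z = 1/(jωC) = -j/(ω·C) = 0 - j1.389 Ω
  Z3: Z = R = 2610 Ω
Step 3 — With the output port shorted to ground, the output series arm Z2 runs from the junction to ground; the shunt arm Z3 also runs from the junction to ground. They appear in parallel: Z3 || Z2 = 0.000739 - j1.389 Ω.
Step 4 — Series with input arm Z1: Z_in = Z1 + (Z3 || Z2) = 0.000739 - j664.5 Ω = 664.5∠-90.0° Ω.

Z = 0.000739 - j664.5 Ω = 664.5∠-90.0° Ω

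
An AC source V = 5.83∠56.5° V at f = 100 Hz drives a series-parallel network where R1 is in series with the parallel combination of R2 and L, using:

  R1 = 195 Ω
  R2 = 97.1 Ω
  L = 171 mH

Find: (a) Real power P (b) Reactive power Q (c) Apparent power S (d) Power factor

Step 1 — Angular frequency: ω = 2π·f = 2π·100 = 628.3 rad/s.
Step 2 — Component impedances:
  R1: Z = R = 195 Ω
  R2: Z = R = 97.1 Ω
  L: Z = jωL = j·628.3·0.171 = 0 + j107.4 Ω
Step 3 — Parallel branch: R2 || L = 1/(1/R2 + 1/L) = 53.45 + j48.3 Ω.
Step 4 — Series with R1: Z_total = R1 + (R2 || L) = 248.4 + j48.3 Ω = 253.1∠11.0° Ω.
Step 5 — Source phasor: V = 5.83∠56.5° V = 3.218 + j4.862 V.
Step 6 — Current: I = V / Z = 0.01615 + j0.01643 A = 0.02303∠45.5° A.
Step 7 — Complex power: S = V·I* = 0.1318 + j0.02563 VA.
Step 8 — Real power: P = Re(S) = 0.1318 W.
Step 9 — Reactive power: Q = Im(S) = 0.02563 VAR.
Step 10 — Apparent power: |S| = 0.1343 VA.
Step 11 — Power factor: PF = P/|S| = 0.9816 (lagging).

(a) P = 0.1318 W  (b) Q = 0.02563 VAR  (c) S = 0.1343 VA  (d) PF = 0.9816 (lagging)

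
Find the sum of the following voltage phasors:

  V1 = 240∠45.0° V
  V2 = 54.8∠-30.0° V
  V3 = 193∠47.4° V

Step 1 — Convert each phasor to rectangular form:
  V1 = 240·(cos(45.0°) + j·sin(45.0°)) = 169.7 + j169.7 V
  V2 = 54.8·(cos(-30.0°) + j·sin(-30.0°)) = 47.46 - j27.4 V
  V3 = 193·(cos(47.4°) + j·sin(47.4°)) = 130.6 + j142.1 V
Step 2 — Sum components: V_total = 347.8 + j284.4 V.
Step 3 — Convert to polar: |V_total| = 449.3 V, ∠V_total = 39.3°.

V_total = 449.3∠39.3° V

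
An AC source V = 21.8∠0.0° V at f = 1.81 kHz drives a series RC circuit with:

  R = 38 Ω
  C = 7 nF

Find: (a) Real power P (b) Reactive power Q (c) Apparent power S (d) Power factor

Step 1 — Angular frequency: ω = 2π·f = 2π·1810 = 1.137e+04 rad/s.
Step 2 — Component impedances:
  R: Z = R = 38 Ω
  C: Z = 1/(jωC) = -j/(ω·C) = 0 - j1.256e+04 Ω
Step 3 — Series combination: Z_total = R + C = 38 - j1.256e+04 Ω = 1.256e+04∠-89.8° Ω.
Step 4 — Source phasor: V = 21.8∠0.0° V = 21.8 V.
Step 5 — Current: I = V / Z = 5.25e-06 + j0.001735 A = 0.001735∠89.8° A.
Step 6 — Complex power: S = V·I* = 0.0001144 - j0.03783 VA.
Step 7 — Real power: P = Re(S) = 0.0001144 W.
Step 8 — Reactive power: Q = Im(S) = -0.03783 VAR.
Step 9 — Apparent power: |S| = 0.03783 VA.
Step 10 — Power factor: PF = P/|S| = 0.003025 (leading).

(a) P = 0.0001144 W  (b) Q = -0.03783 VAR  (c) S = 0.03783 VA  (d) PF = 0.003025 (leading)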